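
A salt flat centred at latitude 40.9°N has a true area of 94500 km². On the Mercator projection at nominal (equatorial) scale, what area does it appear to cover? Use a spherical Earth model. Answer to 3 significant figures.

165000 km²

Mercator is conformal, so the point scale is isotropic: h = k = sec φ = 1/cos φ.
Areal scale = k² = sec²φ = 1/cos²(40.9°) = 1/0.7559² = 1.750.
Apparent area = 94500 × 1.750 ≈ 165000 km².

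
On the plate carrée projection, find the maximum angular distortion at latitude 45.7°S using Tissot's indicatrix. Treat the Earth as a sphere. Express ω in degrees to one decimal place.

20.5°

For the equirectangular projection with φ₀ = 0 (plate carrée), h = 1 along meridians and k = sec φ along parallels.
At 45.7°: h = 1.000, k = 1.432; principal scales a = 1.432, b = 1.000.
sin(ω/2) = (a − b)/(a + b) = 0.4318/2.432 = 0.1776, so ω = 2 arcsin(0.1776) ≈ 20.5°.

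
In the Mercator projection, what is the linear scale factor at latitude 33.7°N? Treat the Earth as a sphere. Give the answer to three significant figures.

1.20

Mercator is conformal, so the point scale is isotropic: h = k = sec φ = 1/cos φ.
k = 1/cos 33.7° = 1/0.8320 = 1.202.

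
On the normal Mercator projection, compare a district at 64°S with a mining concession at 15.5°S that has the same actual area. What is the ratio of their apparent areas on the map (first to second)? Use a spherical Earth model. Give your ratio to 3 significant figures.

4.83

Mercator is conformal with k = sec φ, so areal scale = k² = sec²φ.
At 64°: sec²(64°) = 1/0.4384² = 5.204.
At 15.5°: sec²(15.5°) = 1/0.9636² = 1.077.
Ratio = 5.204/1.077 = cos²(15.5°)/cos²(64°) ≈ 4.83.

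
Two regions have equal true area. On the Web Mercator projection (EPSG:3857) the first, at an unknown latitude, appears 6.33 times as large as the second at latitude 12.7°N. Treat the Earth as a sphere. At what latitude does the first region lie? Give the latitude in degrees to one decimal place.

67.2°

On Mercator, (apparent₁)/(apparent₂) = sec²φ₁ / sec²φ₂ when true areas are equal.
cos²φ₂ / cos²φ₁ = 6.33  ⇒  cos φ₁ = cos 12.7° / √6.33 = 0.9755/2.516 = 0.3877.
φ₁ = arccos(0.3877) ≈ 67.2°.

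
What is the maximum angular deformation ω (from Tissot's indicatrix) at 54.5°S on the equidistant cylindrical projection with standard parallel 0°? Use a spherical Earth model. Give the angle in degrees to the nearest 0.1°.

In the plate carrée (x = Rλ, y = Rφ), meridians are true-scale (h = 1) and parallels are stretched by k = sec φ.
At 54.5°: h = 1.000, k = 1.722; principal scales a = 1.722, b = 1.000.
sin(ω/2) = (a − b)/(a + b) = 0.7221/2.722 = 0.2653, so ω = 2 arcsin(0.2653) ≈ 30.8°.

30.8°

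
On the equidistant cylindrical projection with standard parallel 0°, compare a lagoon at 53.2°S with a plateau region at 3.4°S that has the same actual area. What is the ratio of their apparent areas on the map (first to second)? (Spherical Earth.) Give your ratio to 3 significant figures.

For the equirectangular projection with φ₀ = 0 (plate carrée), h = 1 along meridians and k = sec φ along parallels.
Areal scale at 53.2°: h·k = 1.000 × 1.669 = 1.669.
Areal scale at 3.4°: h·k = 1.000 × 1.002 = 1.002.
Ratio = 1.669/1.002 ≈ 1.67.

1.67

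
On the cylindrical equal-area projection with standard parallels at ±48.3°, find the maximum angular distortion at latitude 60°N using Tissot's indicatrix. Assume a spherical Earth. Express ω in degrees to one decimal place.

32.3°

A cylindrical equal-area projection with standard parallel φ₀ has meridian scale h = cos φ / cos φ₀ and parallel scale k = cos φ₀ / cos φ (so areas are preserved, h·k = 1).
At 60°: h = 0.7516, k = 1.330; principal scales a = 1.330, b = 0.7516.
sin(ω/2) = (a − b)/(a + b) = 0.5788/2.082 = 0.2780, so ω = 2 arcsin(0.2780) ≈ 32.3°.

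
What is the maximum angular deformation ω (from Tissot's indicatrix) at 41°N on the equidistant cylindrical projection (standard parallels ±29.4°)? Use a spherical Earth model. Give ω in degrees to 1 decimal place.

With standard parallel φ₀ = 29.4°, the equirectangular projection gives x = Rλ cos φ₀, y = Rφ, so h = 1 and k = cos 29.4° / cos φ.
At 41°: h = 1.000, k = 1.154; principal scales a = 1.154, b = 1.000.
sin(ω/2) = (a − b)/(a + b) = 0.1544/2.154 = 0.07165, so ω = 2 arcsin(0.07165) ≈ 8.2°.

8.2°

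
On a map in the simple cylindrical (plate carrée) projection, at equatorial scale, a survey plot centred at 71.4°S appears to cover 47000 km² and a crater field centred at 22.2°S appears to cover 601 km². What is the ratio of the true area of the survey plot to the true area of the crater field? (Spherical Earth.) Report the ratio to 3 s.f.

On the plate carrée, areal scale = h·k = 1 × sec φ, so true area = apparent × cos φ.
True area of survey plot: 47000 × cos(71.4°) = 47000 × 0.3190 = 14990 km².
True area of crater field: 601 × cos(22.2°) = 601 × 0.9259 = 556.4 km².
Ratio = 14990 / 556.4 ≈ 26.9.

26.9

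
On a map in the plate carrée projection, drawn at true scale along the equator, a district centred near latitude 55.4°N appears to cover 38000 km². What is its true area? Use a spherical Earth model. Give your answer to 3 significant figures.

21600 km²

Plate carrée maps x = Rλ, y = Rφ. The meridian scale is h = 1 and the parallel scale is k = 1/cos φ = sec φ.
Areal scale = h·k = 1 × sec φ; at 55.4°, h = 1.000, k = 1.761, so h·k = 1.761.
True area = apparent / (areal scale) = 38000 / 1.761 ≈ 21600 km².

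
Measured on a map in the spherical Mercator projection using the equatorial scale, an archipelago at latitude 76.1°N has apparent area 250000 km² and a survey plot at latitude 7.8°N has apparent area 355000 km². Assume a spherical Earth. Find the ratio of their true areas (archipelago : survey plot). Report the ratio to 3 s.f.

Since Mercator area scale is 1/cos²φ, the true area equals the apparent area multiplied by cos²φ.
True area of archipelago: 250000 × cos²(76.1°) = 250000 × 0.05771 = 14430 km².
True area of survey plot: 355000 × cos²(7.8°) = 355000 × 0.9816 = 348500 km².
Ratio = 14430 / 348500 ≈ 0.0414.

0.0414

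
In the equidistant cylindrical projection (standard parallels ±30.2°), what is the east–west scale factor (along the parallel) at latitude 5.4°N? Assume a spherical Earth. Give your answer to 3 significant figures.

With standard parallel φ₀ = 30.2°, the equirectangular projection gives x = Rλ cos φ₀, y = Rφ, so h = 1 and k = cos 30.2° / cos φ.
k = cos 30.2° / cos 5.4° = 0.8643/0.9956 = 0.8681.

0.868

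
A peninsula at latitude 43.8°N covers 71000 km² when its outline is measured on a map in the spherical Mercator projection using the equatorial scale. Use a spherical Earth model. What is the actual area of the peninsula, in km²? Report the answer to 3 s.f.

37000 km²

The Mercator projection is conformal; its linear scale factor is the same in every direction and equals sec φ = 1/cos φ.
Areal scale = k² = sec²φ = 1/cos²(43.8°) = 1/0.7218² = 1.920.
True area = apparent / (areal scale) = 71000 / 1.920 ≈ 37000 km².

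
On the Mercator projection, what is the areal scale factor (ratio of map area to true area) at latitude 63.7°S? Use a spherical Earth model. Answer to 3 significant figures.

5.09

For Mercator, h = k = sec φ (a conformal cylindrical projection has a single point scale, 1/cos φ).
Areal scale = k² = sec²φ = 1/cos²(63.7°) = 1/0.4431² = 5.094.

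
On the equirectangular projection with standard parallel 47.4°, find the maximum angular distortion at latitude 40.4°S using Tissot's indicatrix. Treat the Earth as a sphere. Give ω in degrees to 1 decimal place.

The equidistant cylindrical projection with φ₀ = 47.4° has h = 1 (meridians true) and k = cos φ₀ / cos φ along parallels.
At 40.4°: h = 1.000, k = 0.8888; principal scales a = 1.000, b = 0.8888.
sin(ω/2) = (a − b)/(a + b) = 0.1112/1.889 = 0.05886, so ω = 2 arcsin(0.05886) ≈ 6.7°.

6.7°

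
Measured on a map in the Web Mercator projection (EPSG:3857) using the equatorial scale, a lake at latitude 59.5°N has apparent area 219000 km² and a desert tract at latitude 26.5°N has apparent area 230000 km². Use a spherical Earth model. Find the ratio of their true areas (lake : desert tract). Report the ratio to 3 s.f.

0.306

On Mercator the areal scale is sec²φ, so true area = apparent × cos²φ.
True area of lake: 219000 × cos²(59.5°) = 219000 × 0.2576 = 56410 km².
True area of desert tract: 230000 × cos²(26.5°) = 230000 × 0.8009 = 184200 km².
Ratio = 56410 / 184200 ≈ 0.306.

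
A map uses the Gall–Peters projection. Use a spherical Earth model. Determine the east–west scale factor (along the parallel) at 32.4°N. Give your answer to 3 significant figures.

0.837

Gall–Peters is a cylindrical equal-area projection with standard parallels at ±45°. A cylindrical equal-area projection with standard parallel φ₀ has meridian scale h = cos φ / cos φ₀ and parallel scale k = cos φ₀ / cos φ (so areas are preserved, h·k = 1).
k = cos 45° / cos 32.4° = 0.7071/0.8443 = 0.8375.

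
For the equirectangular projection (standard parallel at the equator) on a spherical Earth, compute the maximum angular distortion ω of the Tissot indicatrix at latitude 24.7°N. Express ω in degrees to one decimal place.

5.5°

For the equirectangular projection with φ₀ = 0 (plate carrée), h = 1 along meridians and k = sec φ along parallels.
At 24.7°: h = 1.000, k = 1.101; principal scales a = 1.101, b = 1.000.
sin(ω/2) = (a − b)/(a + b) = 0.1007/2.101 = 0.04794, so ω = 2 arcsin(0.04794) ≈ 5.5°.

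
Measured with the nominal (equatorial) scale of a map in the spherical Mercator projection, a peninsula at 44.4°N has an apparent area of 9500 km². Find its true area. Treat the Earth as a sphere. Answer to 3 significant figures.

The Mercator projection is conformal; its linear scale factor is the same in every direction and equals sec φ = 1/cos φ.
Areal scale = k² = sec²φ = 1/cos²(44.4°) = 1/0.7145² = 1.959.
True area = apparent / (areal scale) = 9500 / 1.959 ≈ 4850 km².

4850 km²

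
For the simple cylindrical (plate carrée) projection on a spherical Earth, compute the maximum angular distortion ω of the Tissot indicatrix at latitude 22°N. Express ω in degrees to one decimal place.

For the equirectangular projection with φ₀ = 0 (plate carrée), h = 1 along meridians and k = sec φ along parallels.
At 22°: h = 1.000, k = 1.079; principal scales a = 1.079, b = 1.000.
sin(ω/2) = (a − b)/(a + b) = 0.07853/2.079 = 0.03778, so ω = 2 arcsin(0.03778) ≈ 4.3°.

4.3°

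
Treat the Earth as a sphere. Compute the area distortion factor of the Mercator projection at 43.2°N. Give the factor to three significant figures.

Mercator is conformal, so the point scale is isotropic: h = k = sec φ = 1/cos φ.
Areal scale = k² = sec²φ = 1/cos²(43.2°) = 1/0.7290² = 1.882.

1.88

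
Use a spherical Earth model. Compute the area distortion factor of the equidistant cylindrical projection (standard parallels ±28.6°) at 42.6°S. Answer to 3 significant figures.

The equidistant cylindrical projection with φ₀ = 28.6° has h = 1 (meridians true) and k = cos φ₀ / cos φ along parallels.
Areal scale = h·k = 1 × cos φ₀ / cos φ; at 42.6°, h = 1.000, k = 1.193, so h·k = 1.193.

1.19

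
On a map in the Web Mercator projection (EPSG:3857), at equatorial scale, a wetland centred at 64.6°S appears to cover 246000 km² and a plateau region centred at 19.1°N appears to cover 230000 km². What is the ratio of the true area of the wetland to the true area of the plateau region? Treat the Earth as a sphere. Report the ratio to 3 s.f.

On Mercator the areal scale is sec²φ, so true area = apparent × cos²φ.
True area of wetland: 246000 × cos²(64.6°) = 246000 × 0.1840 = 45260 km².
True area of plateau region: 230000 × cos²(19.1°) = 230000 × 0.8929 = 205400 km².
Ratio = 45260 / 205400 ≈ 0.220.

0.220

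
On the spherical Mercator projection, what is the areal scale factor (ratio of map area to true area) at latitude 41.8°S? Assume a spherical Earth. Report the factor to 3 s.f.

1.80

For Mercator, h = k = sec φ (a conformal cylindrical projection has a single point scale, 1/cos φ).
Areal scale = k² = sec²φ = 1/cos²(41.8°) = 1/0.7455² = 1.799.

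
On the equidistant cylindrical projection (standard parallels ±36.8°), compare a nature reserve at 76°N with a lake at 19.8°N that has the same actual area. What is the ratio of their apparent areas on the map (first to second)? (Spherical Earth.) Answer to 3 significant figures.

With standard parallel φ₀ = 36.8°, the equirectangular projection gives x = Rλ cos φ₀, y = Rφ, so h = 1 and k = cos 36.8° / cos φ.
Areal scale at 76°: h·k = 1.000 × 3.310 = 3.310.
Areal scale at 19.8°: h·k = 1.000 × 0.8510 = 0.8510.
Ratio = 3.310/0.8510 ≈ 3.89.

3.89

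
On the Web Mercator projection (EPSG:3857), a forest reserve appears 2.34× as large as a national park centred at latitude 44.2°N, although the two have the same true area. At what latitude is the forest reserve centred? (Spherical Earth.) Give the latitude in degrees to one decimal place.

On Mercator, (apparent₁)/(apparent₂) = sec²φ₁ / sec²φ₂ when true areas are equal.
cos²φ₂ / cos²φ₁ = 2.34  ⇒  cos φ₁ = cos 44.2° / √2.34 = 0.7169/1.530 = 0.4687.
φ₁ = arccos(0.4687) ≈ 62.1°.

62.1°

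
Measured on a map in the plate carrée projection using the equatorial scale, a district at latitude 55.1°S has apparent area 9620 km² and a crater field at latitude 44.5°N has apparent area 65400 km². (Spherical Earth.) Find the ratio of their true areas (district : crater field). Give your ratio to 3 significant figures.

0.118

Plate carrée has h = 1 and k = sec φ, giving areal scale sec φ; true area = (apparent area) · cos φ.
True area of district: 9620 × cos(55.1°) = 9620 × 0.5721 = 5504 km².
True area of crater field: 65400 × cos(44.5°) = 65400 × 0.7133 = 46650 km².
Ratio = 5504 / 46650 ≈ 0.118.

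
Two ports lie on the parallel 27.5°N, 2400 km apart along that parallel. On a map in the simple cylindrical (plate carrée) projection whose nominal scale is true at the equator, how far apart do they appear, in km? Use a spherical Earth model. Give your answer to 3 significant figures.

2710 km

For the equirectangular projection with φ₀ = 0 (plate carrée), h = 1 along meridians and k = sec φ along parallels.
Along the parallel, k = sec 27.5° = 1/0.8870 = 1.127.
Map distance = 2400 × 1.127 ≈ 2710 km.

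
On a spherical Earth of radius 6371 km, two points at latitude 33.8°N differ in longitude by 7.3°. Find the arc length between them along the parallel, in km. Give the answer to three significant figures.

675 km

Arc length along a parallel = R cos φ · Δλ (with Δλ in radians).
= 6371 × cos 33.8° × (7.3° × π/180) = 6371 × 0.8310 × 0.1274 ≈ 675 km.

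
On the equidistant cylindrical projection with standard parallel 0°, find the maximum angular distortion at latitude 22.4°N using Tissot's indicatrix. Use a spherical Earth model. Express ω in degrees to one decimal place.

Plate carrée maps x = Rλ, y = Rφ. The meridian scale is h = 1 and the parallel scale is k = 1/cos φ = sec φ.
At 22.4°: h = 1.000, k = 1.082; principal scales a = 1.082, b = 1.000.
sin(ω/2) = (a − b)/(a + b) = 0.08161/2.082 = 0.03921, so ω = 2 arcsin(0.03921) ≈ 4.5°.

4.5°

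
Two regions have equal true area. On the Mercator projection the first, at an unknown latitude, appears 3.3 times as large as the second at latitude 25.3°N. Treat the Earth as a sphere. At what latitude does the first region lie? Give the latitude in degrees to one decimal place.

On Mercator, (apparent₁)/(apparent₂) = sec²φ₁ / sec²φ₂ when true areas are equal.
cos²φ₂ / cos²φ₁ = 3.3  ⇒  cos φ₁ = cos 25.3° / √3.3 = 0.9041/1.817 = 0.4977.
φ₁ = arccos(0.4977) ≈ 60.2°.

60.2°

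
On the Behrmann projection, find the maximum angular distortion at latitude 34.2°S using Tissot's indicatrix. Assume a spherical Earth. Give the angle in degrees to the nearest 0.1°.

Behrmann is a cylindrical equal-area projection with standard parallels at ±30°. A cylindrical equal-area projection with standard parallel φ₀ has meridian scale h = cos φ / cos φ₀ and parallel scale k = cos φ₀ / cos φ (so areas are preserved, h·k = 1).
At 34.2°: h = 0.9550, k = 1.047; principal scales a = 1.047, b = 0.9550.
sin(ω/2) = (a − b)/(a + b) = 0.09206/2.002 = 0.04598, so ω = 2 arcsin(0.04598) ≈ 5.3°.

5.3°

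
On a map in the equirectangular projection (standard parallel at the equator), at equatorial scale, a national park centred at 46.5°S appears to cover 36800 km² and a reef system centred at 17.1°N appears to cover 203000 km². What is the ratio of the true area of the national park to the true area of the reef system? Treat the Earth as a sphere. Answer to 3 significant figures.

0.131

Plate carrée has h = 1 and k = sec φ, giving areal scale sec φ; true area = (apparent area) · cos φ.
True area of national park: 36800 × cos(46.5°) = 36800 × 0.6884 = 25330 km².
True area of reef system: 203000 × cos(17.1°) = 203000 × 0.9558 = 194000 km².
Ratio = 25330 / 194000 ≈ 0.131.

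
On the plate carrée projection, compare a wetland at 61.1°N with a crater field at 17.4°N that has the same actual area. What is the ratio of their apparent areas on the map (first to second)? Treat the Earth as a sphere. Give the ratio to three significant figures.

1.97

In the plate carrée (x = Rλ, y = Rφ), meridians are true-scale (h = 1) and parallels are stretched by k = sec φ.
Areal scale at 61.1°: h·k = 1.000 × 2.069 = 2.069.
Areal scale at 17.4°: h·k = 1.000 × 1.048 = 1.048.
Ratio = 2.069/1.048 ≈ 1.97.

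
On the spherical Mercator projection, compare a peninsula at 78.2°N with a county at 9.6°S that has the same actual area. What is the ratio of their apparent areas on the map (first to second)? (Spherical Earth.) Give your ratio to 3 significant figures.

23.2

Mercator is conformal with k = sec φ, so areal scale = k² = sec²φ.
At 78.2°: sec²(78.2°) = 1/0.2045² = 23.91.
At 9.6°: sec²(9.6°) = 1/0.9860² = 1.029.
Ratio = 23.91/1.029 = cos²(9.6°)/cos²(78.2°) ≈ 23.2.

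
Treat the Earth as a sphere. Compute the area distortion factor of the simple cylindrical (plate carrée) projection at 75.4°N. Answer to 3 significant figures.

3.97

In the plate carrée (x = Rλ, y = Rφ), meridians are true-scale (h = 1) and parallels are stretched by k = sec φ.
Areal scale = h·k = 1 × sec φ; at 75.4°, h = 1.000, k = 3.967, so h·k = 3.967.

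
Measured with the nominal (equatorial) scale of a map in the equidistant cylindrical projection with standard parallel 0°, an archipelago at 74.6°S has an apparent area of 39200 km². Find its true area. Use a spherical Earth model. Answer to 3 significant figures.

Plate carrée maps x = Rλ, y = Rφ. The meridian scale is h = 1 and the parallel scale is k = 1/cos φ = sec φ.
Areal scale = h·k = 1 × sec φ; at 74.6°, h = 1.000, k = 3.766, so h·k = 3.766.
True area = apparent / (areal scale) = 39200 / 3.766 ≈ 10400 km².

10400 km²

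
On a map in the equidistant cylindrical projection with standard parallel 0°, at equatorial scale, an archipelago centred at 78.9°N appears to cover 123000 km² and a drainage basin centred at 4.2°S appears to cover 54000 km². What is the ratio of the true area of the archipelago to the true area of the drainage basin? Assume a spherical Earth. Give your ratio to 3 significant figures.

0.440

On the plate carrée, areal scale = h·k = 1 × sec φ, so true area = apparent × cos φ.
True area of archipelago: 123000 × cos(78.9°) = 123000 × 0.1925 = 23680 km².
True area of drainage basin: 54000 × cos(4.2°) = 54000 × 0.9973 = 53850 km².
Ratio = 23680 / 53850 ≈ 0.440.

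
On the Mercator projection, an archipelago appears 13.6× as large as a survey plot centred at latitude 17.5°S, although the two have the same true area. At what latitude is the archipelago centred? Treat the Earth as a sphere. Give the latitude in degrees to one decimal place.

75.0°

On Mercator, (apparent₁)/(apparent₂) = sec²φ₁ / sec²φ₂ when true areas are equal.
cos²φ₂ / cos²φ₁ = 13.6  ⇒  cos φ₁ = cos 17.5° / √13.6 = 0.9537/3.688 = 0.2586.
φ₁ = arccos(0.2586) ≈ 75.0°.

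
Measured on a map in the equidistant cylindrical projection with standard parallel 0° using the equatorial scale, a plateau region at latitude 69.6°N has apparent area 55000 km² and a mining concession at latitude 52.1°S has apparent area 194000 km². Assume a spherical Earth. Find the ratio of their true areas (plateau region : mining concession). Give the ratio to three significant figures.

0.161

Plate carrée has h = 1 and k = sec φ, giving areal scale sec φ; true area = (apparent area) · cos φ.
True area of plateau region: 55000 × cos(69.6°) = 55000 × 0.3486 = 19170 km².
True area of mining concession: 194000 × cos(52.1°) = 194000 × 0.6143 = 119200 km².
Ratio = 19170 / 119200 ≈ 0.161.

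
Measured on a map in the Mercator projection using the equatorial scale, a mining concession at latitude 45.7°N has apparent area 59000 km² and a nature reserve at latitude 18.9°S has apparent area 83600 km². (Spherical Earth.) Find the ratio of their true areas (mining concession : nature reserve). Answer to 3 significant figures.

Mercator's areal exaggeration is sec²φ; hence true area = (apparent area) · cos²φ.
True area of mining concession: 59000 × cos²(45.7°) = 59000 × 0.4878 = 28780 km².
True area of nature reserve: 83600 × cos²(18.9°) = 83600 × 0.8951 = 74830 km².
Ratio = 28780 / 74830 ≈ 0.385.

0.385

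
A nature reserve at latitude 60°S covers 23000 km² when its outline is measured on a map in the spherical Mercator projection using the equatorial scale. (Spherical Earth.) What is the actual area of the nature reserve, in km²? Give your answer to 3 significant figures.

The Mercator projection is conformal; its linear scale factor is the same in every direction and equals sec φ = 1/cos φ.
Areal scale = k² = sec²φ = 1/cos²(60°) = 1/0.5000² = 4.000.
True area = apparent / (areal scale) = 23000 / 4.000 ≈ 5750 km².

5750 km²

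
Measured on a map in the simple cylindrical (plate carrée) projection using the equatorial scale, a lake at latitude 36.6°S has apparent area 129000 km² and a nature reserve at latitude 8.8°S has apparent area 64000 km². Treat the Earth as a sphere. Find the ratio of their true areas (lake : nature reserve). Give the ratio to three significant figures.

Plate carrée has h = 1 and k = sec φ, giving areal scale sec φ; true area = (apparent area) · cos φ.
True area of lake: 129000 × cos(36.6°) = 129000 × 0.8028 = 103600 km².
True area of nature reserve: 64000 × cos(8.8°) = 64000 × 0.9882 = 63250 km².
Ratio = 103600 / 63250 ≈ 1.64.

1.64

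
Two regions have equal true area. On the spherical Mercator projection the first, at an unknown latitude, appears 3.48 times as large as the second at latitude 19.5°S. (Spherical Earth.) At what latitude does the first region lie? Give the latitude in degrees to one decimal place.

For equal true areas on Mercator, apparent areas scale as sec²φ, so the ratio is cos²φ₂ / cos²φ₁.
cos²φ₂ / cos²φ₁ = 3.48  ⇒  cos φ₁ = cos 19.5° / √3.48 = 0.9426/1.865 = 0.5053.
φ₁ = arccos(0.5053) ≈ 59.6°.

59.6°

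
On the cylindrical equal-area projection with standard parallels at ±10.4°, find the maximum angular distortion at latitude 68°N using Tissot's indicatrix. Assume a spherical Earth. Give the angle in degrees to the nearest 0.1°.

Cylindrical equal-area (φ₀ = 10.4°): h = cos φ / cos 10.4° along meridians, k = cos 10.4° / cos φ along parallels; h·k = 1.
At 68°: h = 0.3809, k = 2.626; principal scales a = 2.626, b = 0.3809.
sin(ω/2) = (a − b)/(a + b) = 2.245/3.006 = 0.7466, so ω = 2 arcsin(0.7466) ≈ 96.6°.

96.6°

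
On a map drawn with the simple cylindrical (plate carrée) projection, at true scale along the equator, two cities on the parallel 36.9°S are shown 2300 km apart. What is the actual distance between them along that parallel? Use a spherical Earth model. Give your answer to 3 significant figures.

1840 km

Plate carrée maps x = Rλ, y = Rφ. The meridian scale is h = 1 and the parallel scale is k = 1/cos φ = sec φ.
Along the parallel at 36.9°, map distances are exaggerated by k = sec 36.9° = 1.250.
True distance = 2300 / 1.250 = 2300 × cos 36.9° ≈ 1840 km.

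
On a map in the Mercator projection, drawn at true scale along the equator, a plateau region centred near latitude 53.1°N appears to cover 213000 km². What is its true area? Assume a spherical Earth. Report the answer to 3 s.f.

76800 km²

Mercator is conformal, so the point scale is isotropic: h = k = sec φ = 1/cos φ.
Areal scale = k² = sec²φ = 1/cos²(53.1°) = 1/0.6004² = 2.774.
True area = apparent / (areal scale) = 213000 / 2.774 ≈ 76800 km².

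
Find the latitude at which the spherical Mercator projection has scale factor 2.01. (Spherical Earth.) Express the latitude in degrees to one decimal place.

Mercator scale is k = sec φ = 1/cos φ.
1/cos φ = 2.01  ⇒  cos φ = 0.4975  ⇒  φ = arccos(0.4975) ≈ 60.2°.

60.2°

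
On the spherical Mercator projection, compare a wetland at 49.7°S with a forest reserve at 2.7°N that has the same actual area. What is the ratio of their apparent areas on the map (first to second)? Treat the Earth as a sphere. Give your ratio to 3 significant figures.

Mercator areal scale is sec²φ.
At 49.7°: sec²(49.7°) = 1/0.6468² = 2.390.
At 2.7°: sec²(2.7°) = 1/0.9989² = 1.002.
Ratio = 2.390/1.002 = cos²(2.7°)/cos²(49.7°) ≈ 2.39.

2.39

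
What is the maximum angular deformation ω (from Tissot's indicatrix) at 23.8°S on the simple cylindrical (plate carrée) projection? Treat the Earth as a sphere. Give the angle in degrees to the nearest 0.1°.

For the equirectangular projection with φ₀ = 0 (plate carrée), h = 1 along meridians and k = sec φ along parallels.
At 23.8°: h = 1.000, k = 1.093; principal scales a = 1.093, b = 1.000.
sin(ω/2) = (a − b)/(a + b) = 0.09294/2.093 = 0.04441, so ω = 2 arcsin(0.04441) ≈ 5.1°.

5.1°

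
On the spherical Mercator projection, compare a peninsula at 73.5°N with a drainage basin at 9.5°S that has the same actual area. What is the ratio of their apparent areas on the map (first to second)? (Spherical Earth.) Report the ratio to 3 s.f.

12.1

Mercator is conformal with k = sec φ, so areal scale = k² = sec²φ.
At 73.5°: sec²(73.5°) = 1/0.2840² = 12.40.
At 9.5°: sec²(9.5°) = 1/0.9863² = 1.028.
Ratio = 12.40/1.028 = cos²(9.5°)/cos²(73.5°) ≈ 12.1.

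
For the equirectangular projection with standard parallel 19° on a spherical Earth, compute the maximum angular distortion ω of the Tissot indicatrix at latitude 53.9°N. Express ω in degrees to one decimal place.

26.9°

The equidistant cylindrical projection with φ₀ = 19° has h = 1 (meridians true) and k = cos φ₀ / cos φ along parallels.
At 53.9°: h = 1.000, k = 1.605; principal scales a = 1.605, b = 1.000.
sin(ω/2) = (a − b)/(a + b) = 0.6048/2.605 = 0.2322, so ω = 2 arcsin(0.2322) ≈ 26.9°.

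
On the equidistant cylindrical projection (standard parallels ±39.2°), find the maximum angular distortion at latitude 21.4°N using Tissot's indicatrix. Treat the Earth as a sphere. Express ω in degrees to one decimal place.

10.5°

In the equirectangular projection with standard parallel φ₀ = 39.2° (x = Rλ cos φ₀, y = Rφ), meridians are true-scale (h = 1) and the parallel scale is k = cos φ₀ / cos φ.
At 21.4°: h = 1.000, k = 0.8323; principal scales a = 1.000, b = 0.8323.
sin(ω/2) = (a − b)/(a + b) = 0.1677/1.832 = 0.09151, so ω = 2 arcsin(0.09151) ≈ 10.5°.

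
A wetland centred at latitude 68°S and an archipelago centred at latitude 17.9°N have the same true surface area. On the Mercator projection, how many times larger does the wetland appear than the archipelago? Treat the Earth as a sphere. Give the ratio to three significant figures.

Mercator is conformal with k = sec φ, so areal scale = k² = sec²φ.
At 68°: sec²(68°) = 1/0.3746² = 7.126.
At 17.9°: sec²(17.9°) = 1/0.9516² = 1.104.
Ratio = 7.126/1.104 = cos²(17.9°)/cos²(68°) ≈ 6.45.

6.45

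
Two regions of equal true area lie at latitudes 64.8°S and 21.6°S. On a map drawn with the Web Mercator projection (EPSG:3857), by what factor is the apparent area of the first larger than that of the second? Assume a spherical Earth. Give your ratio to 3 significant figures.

4.77

Mercator areal scale is sec²φ.
At 64.8°: sec²(64.8°) = 1/0.4258² = 5.516.
At 21.6°: sec²(21.6°) = 1/0.9298² = 1.157.
Ratio = 5.516/1.157 = cos²(21.6°)/cos²(64.8°) ≈ 4.77.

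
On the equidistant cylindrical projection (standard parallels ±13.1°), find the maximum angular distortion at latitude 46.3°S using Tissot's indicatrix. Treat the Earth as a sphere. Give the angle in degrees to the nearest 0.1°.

With standard parallel φ₀ = 13.1°, the equirectangular projection gives x = Rλ cos φ₀, y = Rφ, so h = 1 and k = cos 13.1° / cos φ.
At 46.3°: h = 1.000, k = 1.410; principal scales a = 1.410, b = 1.000.
sin(ω/2) = (a − b)/(a + b) = 0.4098/2.410 = 0.1700, so ω = 2 arcsin(0.1700) ≈ 19.6°.

19.6°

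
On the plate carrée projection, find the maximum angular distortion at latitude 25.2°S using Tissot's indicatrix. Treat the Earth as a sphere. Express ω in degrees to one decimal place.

5.7°

In the plate carrée (x = Rλ, y = Rφ), meridians are true-scale (h = 1) and parallels are stretched by k = sec φ.
At 25.2°: h = 1.000, k = 1.105; principal scales a = 1.105, b = 1.000.
sin(ω/2) = (a − b)/(a + b) = 0.1052/2.105 = 0.04996, so ω = 2 arcsin(0.04996) ≈ 5.7°.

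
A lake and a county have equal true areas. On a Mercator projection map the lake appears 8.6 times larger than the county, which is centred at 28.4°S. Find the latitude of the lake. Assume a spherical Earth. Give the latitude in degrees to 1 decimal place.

On Mercator, (apparent₁)/(apparent₂) = sec²φ₁ / sec²φ₂ when true areas are equal.
cos²φ₂ / cos²φ₁ = 8.6  ⇒  cos φ₁ = cos 28.4° / √8.6 = 0.8796/2.933 = 0.3000.
φ₁ = arccos(0.3000) ≈ 72.5°.

72.5°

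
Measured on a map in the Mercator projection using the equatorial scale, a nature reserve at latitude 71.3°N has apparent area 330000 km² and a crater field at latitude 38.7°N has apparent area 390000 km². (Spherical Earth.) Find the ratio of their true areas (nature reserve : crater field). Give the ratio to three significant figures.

Since Mercator area scale is 1/cos²φ, the true area equals the apparent area multiplied by cos²φ.
True area of nature reserve: 330000 × cos²(71.3°) = 330000 × 0.1028 = 33920 km².
True area of crater field: 390000 × cos²(38.7°) = 390000 × 0.6091 = 237500 km².
Ratio = 33920 / 237500 ≈ 0.143.

0.143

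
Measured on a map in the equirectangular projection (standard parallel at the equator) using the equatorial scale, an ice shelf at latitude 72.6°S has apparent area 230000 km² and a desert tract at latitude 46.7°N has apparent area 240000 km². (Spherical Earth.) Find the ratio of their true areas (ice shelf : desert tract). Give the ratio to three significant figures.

0.418

Plate carrée has h = 1 and k = sec φ, giving areal scale sec φ; true area = (apparent area) · cos φ.
True area of ice shelf: 230000 × cos(72.6°) = 230000 × 0.2990 = 68780 km².
True area of desert tract: 240000 × cos(46.7°) = 240000 × 0.6858 = 164600 km².
Ratio = 68780 / 164600 ≈ 0.418.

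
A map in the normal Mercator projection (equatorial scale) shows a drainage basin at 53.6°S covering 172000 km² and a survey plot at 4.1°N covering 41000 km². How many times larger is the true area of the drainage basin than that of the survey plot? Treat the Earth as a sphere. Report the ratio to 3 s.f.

On Mercator the areal scale is sec²φ, so true area = apparent × cos²φ.
True area of drainage basin: 172000 × cos²(53.6°) = 172000 × 0.3521 = 60570 km².
True area of survey plot: 41000 × cos²(4.1°) = 41000 × 0.9949 = 40790 km².
Ratio = 60570 / 40790 ≈ 1.48.

1.48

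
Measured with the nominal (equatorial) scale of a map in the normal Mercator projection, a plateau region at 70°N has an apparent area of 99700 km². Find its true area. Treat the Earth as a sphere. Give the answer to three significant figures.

11700 km²

Mercator is conformal, so the point scale is isotropic: h = k = sec φ = 1/cos φ.
Areal scale = k² = sec²φ = 1/cos²(70°) = 1/0.3420² = 8.549.
True area = apparent / (areal scale) = 99700 / 8.549 ≈ 11700 km².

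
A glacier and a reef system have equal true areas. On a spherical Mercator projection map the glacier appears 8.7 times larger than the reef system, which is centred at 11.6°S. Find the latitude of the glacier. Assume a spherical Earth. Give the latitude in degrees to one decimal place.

70.6°

For equal true areas on Mercator, apparent areas scale as sec²φ, so the ratio is cos²φ₂ / cos²φ₁.
cos²φ₂ / cos²φ₁ = 8.7  ⇒  cos φ₁ = cos 11.6° / √8.7 = 0.9796/2.950 = 0.3321.
φ₁ = arccos(0.3321) ≈ 70.6°.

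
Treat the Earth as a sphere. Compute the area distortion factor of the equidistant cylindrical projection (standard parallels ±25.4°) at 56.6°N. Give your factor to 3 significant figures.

The equidistant cylindrical projection with φ₀ = 25.4° has h = 1 (meridians true) and k = cos φ₀ / cos φ along parallels.
Areal scale = h·k = 1 × cos φ₀ / cos φ; at 56.6°, h = 1.000, k = 1.641, so h·k = 1.641.

1.64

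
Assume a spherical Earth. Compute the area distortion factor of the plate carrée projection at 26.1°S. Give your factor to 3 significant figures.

1.11

Plate carrée maps x = Rλ, y = Rφ. The meridian scale is h = 1 and the parallel scale is k = 1/cos φ = sec φ.
Areal scale = h·k = 1 × sec φ; at 26.1°, h = 1.000, k = 1.114, so h·k = 1.114.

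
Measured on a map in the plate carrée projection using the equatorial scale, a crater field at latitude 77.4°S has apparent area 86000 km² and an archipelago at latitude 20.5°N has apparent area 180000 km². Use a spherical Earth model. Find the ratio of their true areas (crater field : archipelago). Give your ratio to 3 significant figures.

0.111

Plate carrée has h = 1 and k = sec φ, giving areal scale sec φ; true area = (apparent area) · cos φ.
True area of crater field: 86000 × cos(77.4°) = 86000 × 0.2181 = 18760 km².
True area of archipelago: 180000 × cos(20.5°) = 180000 × 0.9367 = 168600 km².
Ratio = 18760 / 168600 ≈ 0.111.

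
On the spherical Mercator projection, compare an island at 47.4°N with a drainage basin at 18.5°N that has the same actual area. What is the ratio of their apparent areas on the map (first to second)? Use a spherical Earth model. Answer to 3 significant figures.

On Mercator, area is exaggerated by sec²φ = 1/cos²φ.
At 47.4°: sec²(47.4°) = 1/0.6769² = 2.183.
At 18.5°: sec²(18.5°) = 1/0.9483² = 1.112.
Ratio = 2.183/1.112 = cos²(18.5°)/cos²(47.4°) ≈ 1.96.

1.96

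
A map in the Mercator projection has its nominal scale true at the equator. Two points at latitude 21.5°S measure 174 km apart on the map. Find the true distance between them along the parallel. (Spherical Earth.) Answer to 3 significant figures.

162 km

Mercator is conformal, so the point scale is isotropic: h = k = sec φ = 1/cos φ.
Along the parallel at 21.5°, map distances are exaggerated by k = sec 21.5° = 1.075.
True distance = 174 / 1.075 = 174 × cos 21.5° ≈ 162 km.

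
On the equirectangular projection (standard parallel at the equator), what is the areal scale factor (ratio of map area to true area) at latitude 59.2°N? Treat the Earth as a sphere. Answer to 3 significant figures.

Plate carrée maps x = Rλ, y = Rφ. The meridian scale is h = 1 and the parallel scale is k = 1/cos φ = sec φ.
Areal scale = h·k = 1 × sec φ; at 59.2°, h = 1.000, k = 1.953, so h·k = 1.953.

1.95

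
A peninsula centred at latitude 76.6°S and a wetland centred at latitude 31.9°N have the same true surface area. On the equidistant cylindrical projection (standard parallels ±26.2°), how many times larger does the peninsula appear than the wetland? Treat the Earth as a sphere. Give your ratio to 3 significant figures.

3.66

With standard parallel φ₀ = 26.2°, the equirectangular projection gives x = Rλ cos φ₀, y = Rφ, so h = 1 and k = cos 26.2° / cos φ.
Areal scale at 76.6°: h·k = 1.000 × 3.872 = 3.872.
Areal scale at 31.9°: h·k = 1.000 × 1.057 = 1.057.
Ratio = 3.872/1.057 ≈ 3.66.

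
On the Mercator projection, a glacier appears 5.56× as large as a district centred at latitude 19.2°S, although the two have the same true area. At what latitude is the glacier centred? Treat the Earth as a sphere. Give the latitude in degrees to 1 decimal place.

66.4°

For equal true areas on Mercator, apparent areas scale as sec²φ, so the ratio is cos²φ₂ / cos²φ₁.
cos²φ₂ / cos²φ₁ = 5.56  ⇒  cos φ₁ = cos 19.2° / √5.56 = 0.9444/2.358 = 0.4005.
φ₁ = arccos(0.4005) ≈ 66.4°.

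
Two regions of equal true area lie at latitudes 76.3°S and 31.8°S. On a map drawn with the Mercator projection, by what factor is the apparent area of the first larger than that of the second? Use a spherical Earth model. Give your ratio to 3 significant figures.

12.9

On Mercator, area is exaggerated by sec²φ = 1/cos²φ.
At 76.3°: sec²(76.3°) = 1/0.2368² = 17.83.
At 31.8°: sec²(31.8°) = 1/0.8499² = 1.384.
Ratio = 17.83/1.384 = cos²(31.8°)/cos²(76.3°) ≈ 12.9.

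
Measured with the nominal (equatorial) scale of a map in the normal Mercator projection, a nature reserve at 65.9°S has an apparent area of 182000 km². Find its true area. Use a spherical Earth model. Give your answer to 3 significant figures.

30300 km²

For Mercator, h = k = sec φ (a conformal cylindrical projection has a single point scale, 1/cos φ).
Areal scale = k² = sec²φ = 1/cos²(65.9°) = 1/0.4083² = 5.998.
True area = apparent / (areal scale) = 182000 / 5.998 ≈ 30300 km².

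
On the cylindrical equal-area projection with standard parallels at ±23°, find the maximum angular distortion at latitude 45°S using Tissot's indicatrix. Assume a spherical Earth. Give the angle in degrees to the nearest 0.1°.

Cylindrical equal-area (φ₀ = 23°): h = cos φ / cos 23° along meridians, k = cos 23° / cos φ along parallels; h·k = 1.
At 45°: h = 0.7682, k = 1.302; principal scales a = 1.302, b = 0.7682.
sin(ω/2) = (a − b)/(a + b) = 0.5336/2.070 = 0.2578, so ω = 2 arcsin(0.2578) ≈ 29.9°.

29.9°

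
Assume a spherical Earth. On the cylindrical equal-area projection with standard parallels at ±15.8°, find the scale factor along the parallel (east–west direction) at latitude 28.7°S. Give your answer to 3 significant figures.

1.10

Cylindrical equal-area (φ₀ = 15.8°): h = cos φ / cos 15.8° along meridians, k = cos 15.8° / cos φ along parallels; h·k = 1.
k = cos 15.8° / cos 28.7° = 0.9622/0.8771 = 1.097.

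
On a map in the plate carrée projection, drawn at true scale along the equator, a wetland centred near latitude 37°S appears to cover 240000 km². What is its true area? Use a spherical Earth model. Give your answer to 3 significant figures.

In the plate carrée (x = Rλ, y = Rφ), meridians are true-scale (h = 1) and parallels are stretched by k = sec φ.
Areal scale = h·k = 1 × sec φ; at 37°, h = 1.000, k = 1.252, so h·k = 1.252.
True area = apparent / (areal scale) = 240000 / 1.252 ≈ 192000 km².

192000 km²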